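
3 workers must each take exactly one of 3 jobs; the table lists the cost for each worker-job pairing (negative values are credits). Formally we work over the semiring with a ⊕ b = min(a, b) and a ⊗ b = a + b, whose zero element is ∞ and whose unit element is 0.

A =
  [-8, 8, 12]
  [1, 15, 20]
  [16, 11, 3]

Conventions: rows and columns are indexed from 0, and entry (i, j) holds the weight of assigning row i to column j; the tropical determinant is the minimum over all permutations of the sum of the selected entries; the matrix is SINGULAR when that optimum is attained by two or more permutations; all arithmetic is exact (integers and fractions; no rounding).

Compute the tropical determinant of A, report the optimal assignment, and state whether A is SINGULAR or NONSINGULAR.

σ = (0, 1, 2): (-8) + 15 + 3 = 10
σ = (0, 2, 1): (-8) + 20 + 11 = 23
σ = (1, 0, 2): 8 + 1 + 3 = 12
σ = (1, 2, 0): 8 + 20 + 16 = 44
σ = (2, 0, 1): 12 + 1 + 11 = 24
σ = (2, 1, 0): 12 + 15 + 16 = 43
Optimal value attained by: σ = (0, 1, 2).
Answer: det⊕(A) = 10; verdict: NONSINGULAR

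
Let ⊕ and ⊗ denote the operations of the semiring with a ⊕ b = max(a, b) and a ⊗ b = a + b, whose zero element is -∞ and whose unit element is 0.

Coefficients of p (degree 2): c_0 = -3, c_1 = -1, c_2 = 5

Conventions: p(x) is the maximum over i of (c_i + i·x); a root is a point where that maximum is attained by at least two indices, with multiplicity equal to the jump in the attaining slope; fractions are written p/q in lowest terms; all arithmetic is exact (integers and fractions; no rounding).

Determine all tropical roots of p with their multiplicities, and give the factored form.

hull edge (i=0, c=-3) to (i=2, c=5): slope 4, span 2
Factored form: p(x) = 5 ⊗ (x ⊕ (-4)) ⊗ (x ⊕ (-4))
Answer: roots = -4 (mult 2)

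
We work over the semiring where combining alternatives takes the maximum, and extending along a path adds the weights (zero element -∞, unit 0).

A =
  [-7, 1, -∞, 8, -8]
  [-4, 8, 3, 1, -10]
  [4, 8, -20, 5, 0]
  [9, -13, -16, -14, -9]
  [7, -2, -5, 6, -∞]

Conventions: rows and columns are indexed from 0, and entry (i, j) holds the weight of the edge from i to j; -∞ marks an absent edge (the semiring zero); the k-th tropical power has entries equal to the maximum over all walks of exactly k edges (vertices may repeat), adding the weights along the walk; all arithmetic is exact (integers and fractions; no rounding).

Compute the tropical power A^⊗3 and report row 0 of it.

A^⊗2:
  [17, 9, 4, 2, -1]
  [10, 16, 11, 9, 3]
  [14, 16, 11, 12, -2]
  [2, 10, -10, 17, 1]
  [15, 8, 1, 15, -1]
A^⊗3:
  [11, 18, 12, 25, 9]
  [18, 24, 19, 18, 11]
  [21, 24, 19, 22, 11]
  [26, 18, 13, 11, 8]
  [24, 16, 11, 23, 7]
Answer: row 0 of A^⊗3 = [11, 18, 12, 25, 9]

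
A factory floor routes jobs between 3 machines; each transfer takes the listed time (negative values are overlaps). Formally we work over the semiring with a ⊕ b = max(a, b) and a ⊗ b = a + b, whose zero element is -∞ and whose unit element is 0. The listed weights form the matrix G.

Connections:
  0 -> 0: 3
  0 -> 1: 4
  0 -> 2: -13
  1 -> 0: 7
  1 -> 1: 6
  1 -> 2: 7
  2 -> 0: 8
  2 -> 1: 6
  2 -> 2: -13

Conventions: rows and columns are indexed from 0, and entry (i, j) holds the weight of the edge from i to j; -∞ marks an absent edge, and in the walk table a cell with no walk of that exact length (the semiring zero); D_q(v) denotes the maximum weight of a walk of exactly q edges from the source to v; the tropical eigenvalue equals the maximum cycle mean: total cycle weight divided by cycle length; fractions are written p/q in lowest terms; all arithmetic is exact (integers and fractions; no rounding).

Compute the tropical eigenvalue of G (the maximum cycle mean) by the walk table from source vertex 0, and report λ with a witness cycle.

q=0: [0, -∞, -∞]
q=1: [3, 4, -13]
q=2: [11, 10, 11]
q=3: [19, 17, 17]
Optimal cycle mean attained by: cycle 1->2->1, total 7 + 6, length 2.
Answer: λ = 13/2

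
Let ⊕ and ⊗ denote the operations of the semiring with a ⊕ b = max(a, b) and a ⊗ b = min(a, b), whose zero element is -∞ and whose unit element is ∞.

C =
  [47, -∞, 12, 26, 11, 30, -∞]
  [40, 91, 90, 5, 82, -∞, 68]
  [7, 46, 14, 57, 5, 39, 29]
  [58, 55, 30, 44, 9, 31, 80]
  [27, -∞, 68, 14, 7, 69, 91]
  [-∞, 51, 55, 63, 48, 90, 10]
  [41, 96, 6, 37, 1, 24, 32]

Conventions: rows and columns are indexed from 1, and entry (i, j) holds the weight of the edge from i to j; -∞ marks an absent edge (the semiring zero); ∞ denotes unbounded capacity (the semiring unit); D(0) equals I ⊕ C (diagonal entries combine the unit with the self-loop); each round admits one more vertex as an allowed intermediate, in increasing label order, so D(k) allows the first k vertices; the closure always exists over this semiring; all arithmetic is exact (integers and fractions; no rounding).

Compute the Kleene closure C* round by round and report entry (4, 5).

D(0):
  [∞, -∞, 12, 26, 11, 30, -∞]
  [40, ∞, 90, 5, 82, -∞, 68]
  [7, 46, ∞, 57, 5, 39, 29]
  [58, 55, 30, ∞, 9, 31, 80]
  [27, -∞, 68, 14, ∞, 69, 91]
  [-∞, 51, 55, 63, 48, ∞, 10]
  [41, 96, 6, 37, 1, 24, ∞]
D(1):
  [∞, -∞, 12, 26, 11, 30, -∞]
  [40, ∞, 90, 26, 82, 30, 68]
  [7, 46, ∞, 57, 7, 39, 29]
  [58, 55, 30, ∞, 11, 31, 80]
  [27, -∞, 68, 26, ∞, 69, 91]
  [-∞, 51, 55, 63, 48, ∞, 10]
  [41, 96, 12, 37, 11, 30, ∞]
D(2):
  [∞, -∞, 12, 26, 11, 30, -∞]
  [40, ∞, 90, 26, 82, 30, 68]
  [40, 46, ∞, 57, 46, 39, 46]
  [58, 55, 55, ∞, 55, 31, 80]
  [27, -∞, 68, 26, ∞, 69, 91]
  [40, 51, 55, 63, 51, ∞, 51]
  [41, 96, 90, 37, 82, 30, ∞]
D(3):
  [∞, 12, 12, 26, 12, 30, 12]
  [40, ∞, 90, 57, 82, 39, 68]
  [40, 46, ∞, 57, 46, 39, 46]
  [58, 55, 55, ∞, 55, 39, 80]
  [40, 46, 68, 57, ∞, 69, 91]
  [40, 51, 55, 63, 51, ∞, 51]
  [41, 96, 90, 57, 82, 39, ∞]
D(4):
  [∞, 26, 26, 26, 26, 30, 26]
  [57, ∞, 90, 57, 82, 39, 68]
  [57, 55, ∞, 57, 55, 39, 57]
  [58, 55, 55, ∞, 55, 39, 80]
  [57, 55, 68, 57, ∞, 69, 91]
  [58, 55, 55, 63, 55, ∞, 63]
  [57, 96, 90, 57, 82, 39, ∞]
D(5):
  [∞, 26, 26, 26, 26, 30, 26]
  [57, ∞, 90, 57, 82, 69, 82]
  [57, 55, ∞, 57, 55, 55, 57]
  [58, 55, 55, ∞, 55, 55, 80]
  [57, 55, 68, 57, ∞, 69, 91]
  [58, 55, 55, 63, 55, ∞, 63]
  [57, 96, 90, 57, 82, 69, ∞]
D(6):
  [∞, 30, 30, 30, 30, 30, 30]
  [58, ∞, 90, 63, 82, 69, 82]
  [57, 55, ∞, 57, 55, 55, 57]
  [58, 55, 55, ∞, 55, 55, 80]
  [58, 55, 68, 63, ∞, 69, 91]
  [58, 55, 55, 63, 55, ∞, 63]
  [58, 96, 90, 63, 82, 69, ∞]
D(7):
  [∞, 30, 30, 30, 30, 30, 30]
  [58, ∞, 90, 63, 82, 69, 82]
  [57, 57, ∞, 57, 57, 57, 57]
  [58, 80, 80, ∞, 80, 69, 80]
  [58, 91, 90, 63, ∞, 69, 91]
  [58, 63, 63, 63, 63, ∞, 63]
  [58, 96, 90, 63, 82, 69, ∞]
Answer: C*[4][5] = 80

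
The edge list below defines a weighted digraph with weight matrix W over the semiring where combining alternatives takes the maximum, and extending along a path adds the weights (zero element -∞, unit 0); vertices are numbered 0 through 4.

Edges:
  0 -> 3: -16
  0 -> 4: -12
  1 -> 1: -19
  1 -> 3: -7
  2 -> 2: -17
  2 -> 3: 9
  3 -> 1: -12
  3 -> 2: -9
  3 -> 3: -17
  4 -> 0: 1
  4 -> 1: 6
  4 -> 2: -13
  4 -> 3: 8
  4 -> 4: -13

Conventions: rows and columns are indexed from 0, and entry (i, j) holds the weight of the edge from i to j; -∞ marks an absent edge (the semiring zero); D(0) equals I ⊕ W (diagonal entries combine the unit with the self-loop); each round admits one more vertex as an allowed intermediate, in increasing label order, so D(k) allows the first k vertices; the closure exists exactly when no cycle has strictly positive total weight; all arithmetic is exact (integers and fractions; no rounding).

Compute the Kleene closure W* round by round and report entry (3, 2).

D(0):
  [0, -∞, -∞, -16, -12]
  [-∞, 0, -∞, -7, -∞]
  [-∞, -∞, 0, 9, -∞]
  [-∞, -12, -9, 0, -∞]
  [1, 6, -13, 8, 0]
D(1):
  [0, -∞, -∞, -16, -12]
  [-∞, 0, -∞, -7, -∞]
  [-∞, -∞, 0, 9, -∞]
  [-∞, -12, -9, 0, -∞]
  [1, 6, -13, 8, 0]
D(2):
  [0, -∞, -∞, -16, -12]
  [-∞, 0, -∞, -7, -∞]
  [-∞, -∞, 0, 9, -∞]
  [-∞, -12, -9, 0, -∞]
  [1, 6, -13, 8, 0]
D(3):
  [0, -∞, -∞, -16, -12]
  [-∞, 0, -∞, -7, -∞]
  [-∞, -∞, 0, 9, -∞]
  [-∞, -12, -9, 0, -∞]
  [1, 6, -13, 8, 0]
D(4):
  [0, -28, -25, -16, -12]
  [-∞, 0, -16, -7, -∞]
  [-∞, -3, 0, 9, -∞]
  [-∞, -12, -9, 0, -∞]
  [1, 6, -1, 8, 0]
D(5):
  [0, -6, -13, -4, -12]
  [-∞, 0, -16, -7, -∞]
  [-∞, -3, 0, 9, -∞]
  [-∞, -12, -9, 0, -∞]
  [1, 6, -1, 8, 0]
Answer: W*[3][2] = -9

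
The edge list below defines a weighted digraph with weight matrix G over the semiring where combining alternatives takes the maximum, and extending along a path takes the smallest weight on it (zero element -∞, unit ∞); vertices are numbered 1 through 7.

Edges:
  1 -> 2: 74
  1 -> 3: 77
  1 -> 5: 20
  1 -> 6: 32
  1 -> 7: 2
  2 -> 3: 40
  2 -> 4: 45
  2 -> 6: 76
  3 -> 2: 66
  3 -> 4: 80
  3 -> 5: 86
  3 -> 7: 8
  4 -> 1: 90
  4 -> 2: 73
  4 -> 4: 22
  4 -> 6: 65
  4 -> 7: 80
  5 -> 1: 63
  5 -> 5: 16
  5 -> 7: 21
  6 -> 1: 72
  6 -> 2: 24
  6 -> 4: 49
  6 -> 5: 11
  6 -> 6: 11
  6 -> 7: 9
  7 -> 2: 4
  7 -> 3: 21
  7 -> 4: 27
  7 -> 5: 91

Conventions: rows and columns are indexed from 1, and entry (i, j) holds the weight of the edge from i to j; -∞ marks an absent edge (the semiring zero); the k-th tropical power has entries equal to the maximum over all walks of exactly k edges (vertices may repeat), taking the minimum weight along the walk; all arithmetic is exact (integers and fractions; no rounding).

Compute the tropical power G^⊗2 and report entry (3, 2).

G^⊗2:
  [32, 66, 40, 77, 77, 74, 20]
  [72, 45, -∞, 49, 40, 45, 45]
  [80, 73, 40, 45, 16, 66, 80]
  [65, 74, 77, 49, 80, 73, 22]
  [16, 63, 63, 21, 21, 32, 16]
  [49, 72, 72, 24, 20, 49, 49]
  [63, 27, 4, 22, 21, 27, 27]
Key observation: the optimum is the walk 3->4->2, with weight 80 min 73 = 73.
Optimal value attained by: walk 3->4->2.
Answer: (G^⊗2)[3][2] = 73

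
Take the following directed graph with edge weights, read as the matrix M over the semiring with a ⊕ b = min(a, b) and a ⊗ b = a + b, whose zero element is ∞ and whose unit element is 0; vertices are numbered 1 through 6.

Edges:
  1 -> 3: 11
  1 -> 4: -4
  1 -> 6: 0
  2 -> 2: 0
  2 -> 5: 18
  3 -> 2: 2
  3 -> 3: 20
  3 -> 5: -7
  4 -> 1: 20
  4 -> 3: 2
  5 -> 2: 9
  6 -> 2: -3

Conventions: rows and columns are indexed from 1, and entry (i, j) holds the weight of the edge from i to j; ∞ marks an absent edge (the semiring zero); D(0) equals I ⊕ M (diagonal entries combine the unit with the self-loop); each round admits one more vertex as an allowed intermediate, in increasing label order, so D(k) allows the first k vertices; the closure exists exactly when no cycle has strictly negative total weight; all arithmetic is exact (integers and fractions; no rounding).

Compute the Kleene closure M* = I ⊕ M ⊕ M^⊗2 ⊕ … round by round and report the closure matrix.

D(0):
  [0, ∞, 11, -4, ∞, 0]
  [∞, 0, ∞, ∞, 18, ∞]
  [∞, 2, 0, ∞, -7, ∞]
  [20, ∞, 2, 0, ∞, ∞]
  [∞, 9, ∞, ∞, 0, ∞]
  [∞, -3, ∞, ∞, ∞, 0]
D(1):
  [0, ∞, 11, -4, ∞, 0]
  [∞, 0, ∞, ∞, 18, ∞]
  [∞, 2, 0, ∞, -7, ∞]
  [20, ∞, 2, 0, ∞, 20]
  [∞, 9, ∞, ∞, 0, ∞]
  [∞, -3, ∞, ∞, ∞, 0]
D(2):
  [0, ∞, 11, -4, ∞, 0]
  [∞, 0, ∞, ∞, 18, ∞]
  [∞, 2, 0, ∞, -7, ∞]
  [20, ∞, 2, 0, ∞, 20]
  [∞, 9, ∞, ∞, 0, ∞]
  [∞, -3, ∞, ∞, 15, 0]
D(3):
  [0, 13, 11, -4, 4, 0]
  [∞, 0, ∞, ∞, 18, ∞]
  [∞, 2, 0, ∞, -7, ∞]
  [20, 4, 2, 0, -5, 20]
  [∞, 9, ∞, ∞, 0, ∞]
  [∞, -3, ∞, ∞, 15, 0]
D(4):
  [0, 0, -2, -4, -9, 0]
  [∞, 0, ∞, ∞, 18, ∞]
  [∞, 2, 0, ∞, -7, ∞]
  [20, 4, 2, 0, -5, 20]
  [∞, 9, ∞, ∞, 0, ∞]
  [∞, -3, ∞, ∞, 15, 0]
D(5):
  [0, 0, -2, -4, -9, 0]
  [∞, 0, ∞, ∞, 18, ∞]
  [∞, 2, 0, ∞, -7, ∞]
  [20, 4, 2, 0, -5, 20]
  [∞, 9, ∞, ∞, 0, ∞]
  [∞, -3, ∞, ∞, 15, 0]
D(6):
  [0, -3, -2, -4, -9, 0]
  [∞, 0, ∞, ∞, 18, ∞]
  [∞, 2, 0, ∞, -7, ∞]
  [20, 4, 2, 0, -5, 20]
  [∞, 9, ∞, ∞, 0, ∞]
  [∞, -3, ∞, ∞, 15, 0]
Answer: M* = [[0, -3, -2, -4, -9, 0], [∞, 0, ∞, ∞, 18, ∞], [∞, 2, 0, ∞, -7, ∞], [20, 4, 2, 0, -5, 20], [∞, 9, ∞, ∞, 0, ∞], [∞, -3, ∞, ∞, 15, 0]]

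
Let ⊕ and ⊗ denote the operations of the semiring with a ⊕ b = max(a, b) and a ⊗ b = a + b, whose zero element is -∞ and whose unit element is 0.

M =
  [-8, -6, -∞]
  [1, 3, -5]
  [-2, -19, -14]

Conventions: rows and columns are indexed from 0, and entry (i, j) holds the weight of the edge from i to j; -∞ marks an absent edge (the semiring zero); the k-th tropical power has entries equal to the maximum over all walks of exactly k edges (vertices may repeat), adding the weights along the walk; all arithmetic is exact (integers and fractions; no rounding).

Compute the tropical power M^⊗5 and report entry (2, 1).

M^⊗2:
  [-5, -3, -11]
  [4, 6, -2]
  [-10, -8, -24]
M^⊗3:
  [-2, 0, -8]
  [7, 9, 1]
  [-7, -5, -13]
M^⊗4:
  [1, 3, -5]
  [10, 12, 4]
  [-4, -2, -10]
M^⊗5:
  [4, 6, -2]
  [13, 15, 7]
  [-1, 1, -7]
Key observation: the optimum is the walk 2->0->1->1->1->1, with weight (-2) + (-6) + 3 + 3 + 3 = 1.
Optimal value attained by: walk 2->0->1->1->1->1.
Answer: (M^⊗5)[2][1] = 1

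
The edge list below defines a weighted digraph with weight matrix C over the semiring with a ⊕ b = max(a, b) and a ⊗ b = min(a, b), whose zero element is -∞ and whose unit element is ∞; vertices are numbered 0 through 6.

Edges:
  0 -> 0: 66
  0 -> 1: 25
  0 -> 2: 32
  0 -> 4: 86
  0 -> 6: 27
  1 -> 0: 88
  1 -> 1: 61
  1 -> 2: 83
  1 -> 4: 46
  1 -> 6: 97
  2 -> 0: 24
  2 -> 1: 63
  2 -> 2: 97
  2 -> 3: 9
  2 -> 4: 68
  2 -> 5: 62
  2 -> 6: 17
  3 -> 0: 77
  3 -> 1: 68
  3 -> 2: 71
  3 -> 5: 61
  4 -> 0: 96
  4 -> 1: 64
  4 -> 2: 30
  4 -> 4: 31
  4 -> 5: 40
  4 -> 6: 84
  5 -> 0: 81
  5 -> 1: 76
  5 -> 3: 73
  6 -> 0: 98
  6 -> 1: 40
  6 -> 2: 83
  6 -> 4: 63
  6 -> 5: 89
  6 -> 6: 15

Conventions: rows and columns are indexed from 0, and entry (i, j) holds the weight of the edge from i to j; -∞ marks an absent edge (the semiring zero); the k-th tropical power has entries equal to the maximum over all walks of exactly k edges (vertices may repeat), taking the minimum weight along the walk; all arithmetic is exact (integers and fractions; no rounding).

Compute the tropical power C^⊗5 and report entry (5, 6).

C^⊗2:
  [86, 64, 32, 9, 66, 40, 84]
  [97, 63, 83, 9, 86, 89, 61]
  [68, 64, 97, 62, 68, 62, 68]
  [68, 63, 71, 61, 77, 62, 68]
  [84, 61, 83, 40, 86, 84, 64]
  [76, 68, 76, -∞, 81, 61, 76]
  [81, 76, 83, 73, 86, 62, 63]
C^⊗3:
  [84, 64, 83, 40, 86, 84, 66]
  [86, 76, 83, 73, 86, 62, 84]
  [68, 64, 97, 62, 68, 68, 68]
  [77, 64, 71, 62, 68, 68, 77]
  [86, 76, 83, 73, 84, 64, 84]
  [81, 64, 76, 61, 76, 76, 81]
  [86, 68, 83, 62, 81, 63, 84]
C^⊗4:
  [86, 76, 83, 73, 84, 66, 84]
  [86, 68, 83, 62, 86, 84, 84]
  [68, 68, 97, 68, 68, 68, 68]
  [77, 68, 77, 68, 77, 77, 68]
  [84, 68, 83, 64, 86, 84, 84]
  [81, 76, 81, 73, 81, 81, 76]
  [84, 64, 83, 63, 86, 84, 81]
C^⊗5:
  [84, 68, 83, 66, 86, 84, 84]
  [86, 76, 83, 73, 86, 84, 84]
  [68, 68, 97, 68, 68, 68, 68]
  [77, 76, 77, 73, 77, 68, 77]
  [86, 76, 83, 73, 84, 84, 84]
  [81, 76, 81, 73, 81, 76, 81]
  [86, 76, 83, 73, 84, 81, 84]
Key observation: the optimum is the walk 5->0->4->0->4->6, with weight 81 min 86 min 96 min 86 min 84 = 81.
Optimal value attained by: walk 5->0->4->0->4->6.
Answer: (C^⊗5)[5][6] = 81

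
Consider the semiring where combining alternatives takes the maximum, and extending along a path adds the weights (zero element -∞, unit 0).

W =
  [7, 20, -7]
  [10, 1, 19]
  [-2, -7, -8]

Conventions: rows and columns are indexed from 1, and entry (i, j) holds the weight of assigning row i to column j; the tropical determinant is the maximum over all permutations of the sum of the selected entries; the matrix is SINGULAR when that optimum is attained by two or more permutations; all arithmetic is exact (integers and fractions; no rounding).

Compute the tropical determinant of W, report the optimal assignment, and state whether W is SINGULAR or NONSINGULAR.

σ = (1, 2, 3): 7 + 1 + (-8) = 0
σ = (1, 3, 2): 7 + 19 + (-7) = 19
σ = (2, 1, 3): 20 + 10 + (-8) = 22
σ = (2, 3, 1): 20 + 19 + (-2) = 37
σ = (3, 1, 2): (-7) + 10 + (-7) = -4
σ = (3, 2, 1): (-7) + 1 + (-2) = -8
Optimal value attained by: σ = (2, 3, 1).
Answer: det⊕(W) = 37; verdict: NONSINGULAR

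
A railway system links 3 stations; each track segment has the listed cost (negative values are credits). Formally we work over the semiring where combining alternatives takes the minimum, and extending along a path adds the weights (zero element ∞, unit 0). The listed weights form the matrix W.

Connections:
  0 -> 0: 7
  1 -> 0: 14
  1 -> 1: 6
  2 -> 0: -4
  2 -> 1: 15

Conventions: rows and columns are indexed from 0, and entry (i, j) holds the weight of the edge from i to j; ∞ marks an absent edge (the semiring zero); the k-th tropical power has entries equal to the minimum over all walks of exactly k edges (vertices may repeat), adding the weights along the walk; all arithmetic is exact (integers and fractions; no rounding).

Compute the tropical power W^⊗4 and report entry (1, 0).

W^⊗2:
  [14, ∞, ∞]
  [20, 12, ∞]
  [3, 21, ∞]
W^⊗3:
  [21, ∞, ∞]
  [26, 18, ∞]
  [10, 27, ∞]
W^⊗4:
  [28, ∞, ∞]
  [32, 24, ∞]
  [17, 33, ∞]
Key observation: the optimum is the walk 1->1->1->1->0, with weight 6 + 6 + 6 + 14 = 32.
Optimal value attained by: walk 1->1->1->1->0.
Answer: (W^⊗4)[1][0] = 32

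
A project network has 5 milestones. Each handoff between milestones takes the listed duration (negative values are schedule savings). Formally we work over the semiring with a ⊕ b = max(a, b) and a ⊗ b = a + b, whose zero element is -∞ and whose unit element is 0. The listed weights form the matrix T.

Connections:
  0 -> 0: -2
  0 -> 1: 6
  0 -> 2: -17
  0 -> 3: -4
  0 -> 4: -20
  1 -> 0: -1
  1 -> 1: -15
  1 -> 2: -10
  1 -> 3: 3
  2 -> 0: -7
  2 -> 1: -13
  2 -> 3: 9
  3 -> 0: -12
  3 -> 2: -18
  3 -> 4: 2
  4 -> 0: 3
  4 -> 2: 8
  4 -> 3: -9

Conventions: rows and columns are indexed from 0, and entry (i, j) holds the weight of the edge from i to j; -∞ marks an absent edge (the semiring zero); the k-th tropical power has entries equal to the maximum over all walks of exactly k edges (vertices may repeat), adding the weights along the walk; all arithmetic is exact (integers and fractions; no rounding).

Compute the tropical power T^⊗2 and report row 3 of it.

T^⊗2:
  [5, 4, -4, 9, -2]
  [-3, 5, -15, -1, 5]
  [-3, -1, -9, -10, 11]
  [5, -6, 10, -7, -32]
  [1, 9, -14, 17, -7]
Answer: row 3 of T^⊗2 = [5, -6, 10, -7, -32]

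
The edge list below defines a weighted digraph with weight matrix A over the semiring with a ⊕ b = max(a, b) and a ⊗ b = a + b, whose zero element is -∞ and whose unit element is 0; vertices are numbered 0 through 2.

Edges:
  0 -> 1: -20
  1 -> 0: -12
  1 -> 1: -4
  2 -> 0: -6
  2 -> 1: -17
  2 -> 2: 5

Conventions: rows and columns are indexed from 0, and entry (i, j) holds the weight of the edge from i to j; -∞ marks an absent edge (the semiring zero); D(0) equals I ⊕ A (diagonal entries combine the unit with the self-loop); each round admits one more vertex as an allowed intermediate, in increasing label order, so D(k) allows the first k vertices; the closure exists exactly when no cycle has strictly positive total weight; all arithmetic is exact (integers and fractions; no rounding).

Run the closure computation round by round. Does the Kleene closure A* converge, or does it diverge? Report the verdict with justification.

Detection: at round 0, diagonal entry (2, 2) turns strictly positive.
Key observation: the cycle 2->2 has total weight 5, which is strictly positive.
Answer: DIVERGES — positive cycle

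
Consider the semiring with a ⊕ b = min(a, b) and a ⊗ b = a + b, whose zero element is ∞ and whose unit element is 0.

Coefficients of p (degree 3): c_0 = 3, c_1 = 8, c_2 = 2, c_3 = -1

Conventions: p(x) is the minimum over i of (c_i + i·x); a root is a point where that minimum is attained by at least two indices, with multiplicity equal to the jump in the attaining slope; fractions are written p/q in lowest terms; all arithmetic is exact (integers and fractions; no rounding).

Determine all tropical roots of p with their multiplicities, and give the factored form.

hull edge (i=0, c=3) to (i=3, c=-1): slope -4/3, span 3
Factored form: p(x) = -1 ⊗ (x ⊕ 4/3) ⊗ (x ⊕ 4/3) ⊗ (x ⊕ 4/3)
Answer: roots = 4/3 (mult 3)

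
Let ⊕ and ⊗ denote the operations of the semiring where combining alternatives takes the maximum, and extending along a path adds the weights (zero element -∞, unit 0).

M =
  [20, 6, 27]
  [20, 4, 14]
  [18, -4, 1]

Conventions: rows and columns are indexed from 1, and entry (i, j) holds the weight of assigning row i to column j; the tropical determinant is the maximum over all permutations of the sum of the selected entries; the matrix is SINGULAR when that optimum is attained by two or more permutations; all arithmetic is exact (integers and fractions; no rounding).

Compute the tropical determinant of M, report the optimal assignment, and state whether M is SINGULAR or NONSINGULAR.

σ = (1, 2, 3): 20 + 4 + 1 = 25
σ = (1, 3, 2): 20 + 14 + (-4) = 30
σ = (2, 1, 3): 6 + 20 + 1 = 27
σ = (2, 3, 1): 6 + 14 + 18 = 38
σ = (3, 1, 2): 27 + 20 + (-4) = 43
σ = (3, 2, 1): 27 + 4 + 18 = 49
Optimal value attained by: σ = (3, 2, 1).
Answer: det⊕(M) = 49; verdict: NONSINGULAR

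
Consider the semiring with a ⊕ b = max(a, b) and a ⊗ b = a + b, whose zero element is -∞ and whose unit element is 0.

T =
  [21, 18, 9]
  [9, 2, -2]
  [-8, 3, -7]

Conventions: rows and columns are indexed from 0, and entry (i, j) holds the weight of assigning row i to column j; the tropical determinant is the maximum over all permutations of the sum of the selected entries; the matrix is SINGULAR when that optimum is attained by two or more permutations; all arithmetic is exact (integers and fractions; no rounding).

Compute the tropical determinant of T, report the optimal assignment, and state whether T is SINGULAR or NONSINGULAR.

σ = (0, 1, 2): 21 + 2 + (-7) = 16
σ = (0, 2, 1): 21 + (-2) + 3 = 22
σ = (1, 0, 2): 18 + 9 + (-7) = 20
σ = (1, 2, 0): 18 + (-2) + (-8) = 8
σ = (2, 0, 1): 9 + 9 + 3 = 21
σ = (2, 1, 0): 9 + 2 + (-8) = 3
Optimal value attained by: σ = (0, 2, 1).
Answer: det⊕(T) = 22; verdict: NONSINGULAR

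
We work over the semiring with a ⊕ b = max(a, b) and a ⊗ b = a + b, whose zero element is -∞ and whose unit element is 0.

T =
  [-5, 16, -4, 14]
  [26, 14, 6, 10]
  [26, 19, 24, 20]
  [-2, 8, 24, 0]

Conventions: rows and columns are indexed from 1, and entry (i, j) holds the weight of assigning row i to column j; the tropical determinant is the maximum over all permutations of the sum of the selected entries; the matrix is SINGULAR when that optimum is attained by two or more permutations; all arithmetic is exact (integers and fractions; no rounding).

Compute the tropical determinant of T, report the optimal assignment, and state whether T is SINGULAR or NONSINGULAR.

σ = (1, 2, 3, 4): (-5) + 14 + 24 + 0 = 33
σ = (1, 2, 4, 3): (-5) + 14 + 20 + 24 = 53
σ = (1, 3, 2, 4): (-5) + 6 + 19 + 0 = 20
σ = (1, 3, 4, 2): (-5) + 6 + 20 + 8 = 29
σ = (1, 4, 2, 3): (-5) + 10 + 19 + 24 = 48
σ = (1, 4, 3, 2): (-5) + 10 + 24 + 8 = 37
σ = (2, 1, 3, 4): 16 + 26 + 24 + 0 = 66
σ = (2, 1, 4, 3): 16 + 26 + 20 + 24 = 86
σ = (2, 3, 1, 4): 16 + 6 + 26 + 0 = 48
σ = (2, 3, 4, 1): 16 + 6 + 20 + (-2) = 40
σ = (2, 4, 1, 3): 16 + 10 + 26 + 24 = 76
σ = (2, 4, 3, 1): 16 + 10 + 24 + (-2) = 48
σ = (3, 1, 2, 4): (-4) + 26 + 19 + 0 = 41
σ = (3, 1, 4, 2): (-4) + 26 + 20 + 8 = 50
σ = (3, 2, 1, 4): (-4) + 14 + 26 + 0 = 36
σ = (3, 2, 4, 1): (-4) + 14 + 20 + (-2) = 28
σ = (3, 4, 1, 2): (-4) + 10 + 26 + 8 = 40
σ = (3, 4, 2, 1): (-4) + 10 + 19 + (-2) = 23
σ = (4, 1, 2, 3): 14 + 26 + 19 + 24 = 83
σ = (4, 1, 3, 2): 14 + 26 + 24 + 8 = 72
σ = (4, 2, 1, 3): 14 + 14 + 26 + 24 = 78
σ = (4, 2, 3, 1): 14 + 14 + 24 + (-2) = 50
σ = (4, 3, 1, 2): 14 + 6 + 26 + 8 = 54
σ = (4, 3, 2, 1): 14 + 6 + 19 + (-2) = 37
Optimal value attained by: σ = (2, 1, 4, 3).
Answer: det⊕(T) = 86; verdict: NONSINGULAR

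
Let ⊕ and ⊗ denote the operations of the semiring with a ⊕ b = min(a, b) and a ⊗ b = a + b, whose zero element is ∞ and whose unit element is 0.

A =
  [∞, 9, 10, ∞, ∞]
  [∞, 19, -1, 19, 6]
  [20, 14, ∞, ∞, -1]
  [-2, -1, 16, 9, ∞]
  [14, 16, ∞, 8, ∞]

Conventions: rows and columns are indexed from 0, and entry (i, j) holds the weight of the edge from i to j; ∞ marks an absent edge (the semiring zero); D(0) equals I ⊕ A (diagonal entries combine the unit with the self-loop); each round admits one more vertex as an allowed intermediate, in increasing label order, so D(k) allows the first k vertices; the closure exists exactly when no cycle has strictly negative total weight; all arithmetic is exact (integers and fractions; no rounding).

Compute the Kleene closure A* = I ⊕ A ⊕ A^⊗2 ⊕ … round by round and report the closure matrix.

D(0):
  [0, 9, 10, ∞, ∞]
  [∞, 0, -1, 19, 6]
  [20, 14, 0, ∞, -1]
  [-2, -1, 16, 0, ∞]
  [14, 16, ∞, 8, 0]
D(1):
  [0, 9, 10, ∞, ∞]
  [∞, 0, -1, 19, 6]
  [20, 14, 0, ∞, -1]
  [-2, -1, 8, 0, ∞]
  [14, 16, 24, 8, 0]
D(2):
  [0, 9, 8, 28, 15]
  [∞, 0, -1, 19, 6]
  [20, 14, 0, 33, -1]
  [-2, -1, -2, 0, 5]
  [14, 16, 15, 8, 0]
D(3):
  [0, 9, 8, 28, 7]
  [19, 0, -1, 19, -2]
  [20, 14, 0, 33, -1]
  [-2, -1, -2, 0, -3]
  [14, 16, 15, 8, 0]
D(4):
  [0, 9, 8, 28, 7]
  [17, 0, -1, 19, -2]
  [20, 14, 0, 33, -1]
  [-2, -1, -2, 0, -3]
  [6, 7, 6, 8, 0]
D(5):
  [0, 9, 8, 15, 7]
  [4, 0, -1, 6, -2]
  [5, 6, 0, 7, -1]
  [-2, -1, -2, 0, -3]
  [6, 7, 6, 8, 0]
Answer: A* = [[0, 9, 8, 15, 7], [4, 0, -1, 6, -2], [5, 6, 0, 7, -1], [-2, -1, -2, 0, -3], [6, 7, 6, 8, 0]]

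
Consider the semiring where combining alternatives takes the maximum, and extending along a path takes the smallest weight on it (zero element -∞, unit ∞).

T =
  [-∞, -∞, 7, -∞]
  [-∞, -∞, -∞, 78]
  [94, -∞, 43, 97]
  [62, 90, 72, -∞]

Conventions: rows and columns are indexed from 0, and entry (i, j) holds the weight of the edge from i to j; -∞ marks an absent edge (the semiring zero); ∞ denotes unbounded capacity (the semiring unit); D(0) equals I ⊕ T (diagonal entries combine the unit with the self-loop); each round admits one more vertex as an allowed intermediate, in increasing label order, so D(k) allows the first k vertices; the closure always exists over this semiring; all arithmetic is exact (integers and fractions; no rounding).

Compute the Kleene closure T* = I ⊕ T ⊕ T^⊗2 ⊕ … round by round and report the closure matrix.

D(0):
  [∞, -∞, 7, -∞]
  [-∞, ∞, -∞, 78]
  [94, -∞, ∞, 97]
  [62, 90, 72, ∞]
D(1):
  [∞, -∞, 7, -∞]
  [-∞, ∞, -∞, 78]
  [94, -∞, ∞, 97]
  [62, 90, 72, ∞]
D(2):
  [∞, -∞, 7, -∞]
  [-∞, ∞, -∞, 78]
  [94, -∞, ∞, 97]
  [62, 90, 72, ∞]
D(3):
  [∞, -∞, 7, 7]
  [-∞, ∞, -∞, 78]
  [94, -∞, ∞, 97]
  [72, 90, 72, ∞]
D(4):
  [∞, 7, 7, 7]
  [72, ∞, 72, 78]
  [94, 90, ∞, 97]
  [72, 90, 72, ∞]
Answer: T* = [[∞, 7, 7, 7], [72, ∞, 72, 78], [94, 90, ∞, 97], [72, 90, 72, ∞]]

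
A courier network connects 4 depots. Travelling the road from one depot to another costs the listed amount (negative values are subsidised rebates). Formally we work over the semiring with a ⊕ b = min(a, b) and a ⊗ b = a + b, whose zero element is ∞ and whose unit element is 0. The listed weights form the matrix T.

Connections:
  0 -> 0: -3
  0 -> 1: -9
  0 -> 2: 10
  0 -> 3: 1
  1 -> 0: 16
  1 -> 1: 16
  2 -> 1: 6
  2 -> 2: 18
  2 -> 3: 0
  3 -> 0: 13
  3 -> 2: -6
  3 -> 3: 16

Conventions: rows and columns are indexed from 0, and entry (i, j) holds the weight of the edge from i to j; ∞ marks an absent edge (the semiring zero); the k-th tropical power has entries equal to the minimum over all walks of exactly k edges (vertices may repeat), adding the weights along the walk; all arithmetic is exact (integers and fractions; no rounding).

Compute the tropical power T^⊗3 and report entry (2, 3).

T^⊗2:
  [-6, -12, -5, -2]
  [13, 7, 26, 17]
  [13, 22, -6, 16]
  [10, 0, 10, -6]
T^⊗3:
  [-9, -15, -8, -5]
  [10, 4, 11, 14]
  [10, 0, 10, -6]
  [7, 1, -12, 10]
Key observation: the optimum is the walk 2->3->2->3, with weight 0 + (-6) + 0 = -6.
Optimal value attained by: walk 2->3->2->3.
Answer: (T^⊗3)[2][3] = -6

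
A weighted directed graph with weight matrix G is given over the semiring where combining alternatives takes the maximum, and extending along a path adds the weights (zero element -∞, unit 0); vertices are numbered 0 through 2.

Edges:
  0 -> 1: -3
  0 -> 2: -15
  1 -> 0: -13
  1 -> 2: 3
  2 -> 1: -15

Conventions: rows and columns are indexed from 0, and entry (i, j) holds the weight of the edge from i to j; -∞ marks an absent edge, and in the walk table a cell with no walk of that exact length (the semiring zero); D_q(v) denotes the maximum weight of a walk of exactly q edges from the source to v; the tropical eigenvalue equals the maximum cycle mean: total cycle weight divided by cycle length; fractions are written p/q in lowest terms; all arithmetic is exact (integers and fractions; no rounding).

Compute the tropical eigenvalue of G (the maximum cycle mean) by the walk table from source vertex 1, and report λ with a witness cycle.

q=0: [-∞, 0, -∞]
q=1: [-13, -∞, 3]
q=2: [-∞, -12, -28]
q=3: [-25, -43, -9]
Optimal cycle mean attained by: cycle 1->2->1, total 3 + (-15), length 2.
Answer: λ = -6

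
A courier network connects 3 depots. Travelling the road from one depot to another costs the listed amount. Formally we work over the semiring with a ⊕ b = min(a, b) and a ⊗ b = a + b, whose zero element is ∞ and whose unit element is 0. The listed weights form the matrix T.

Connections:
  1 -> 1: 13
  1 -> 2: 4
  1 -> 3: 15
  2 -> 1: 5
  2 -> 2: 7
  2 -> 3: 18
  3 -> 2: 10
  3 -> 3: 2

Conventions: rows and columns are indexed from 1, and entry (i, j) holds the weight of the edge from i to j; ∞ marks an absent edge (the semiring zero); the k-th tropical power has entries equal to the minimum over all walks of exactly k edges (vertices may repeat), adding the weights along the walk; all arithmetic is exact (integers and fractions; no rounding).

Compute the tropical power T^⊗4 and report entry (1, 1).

T^⊗2:
  [9, 11, 17]
  [12, 9, 20]
  [15, 12, 4]
T^⊗3:
  [16, 13, 19]
  [14, 16, 22]
  [17, 14, 6]
T^⊗4:
  [18, 20, 21]
  [21, 18, 24]
  [19, 16, 8]
Key observation: the optimum is the walk 1->2->1->2->1, with weight 4 + 5 + 4 + 5 = 18.
Optimal value attained by: walk 1->2->1->2->1.
Answer: (T^⊗4)[1][1] = 18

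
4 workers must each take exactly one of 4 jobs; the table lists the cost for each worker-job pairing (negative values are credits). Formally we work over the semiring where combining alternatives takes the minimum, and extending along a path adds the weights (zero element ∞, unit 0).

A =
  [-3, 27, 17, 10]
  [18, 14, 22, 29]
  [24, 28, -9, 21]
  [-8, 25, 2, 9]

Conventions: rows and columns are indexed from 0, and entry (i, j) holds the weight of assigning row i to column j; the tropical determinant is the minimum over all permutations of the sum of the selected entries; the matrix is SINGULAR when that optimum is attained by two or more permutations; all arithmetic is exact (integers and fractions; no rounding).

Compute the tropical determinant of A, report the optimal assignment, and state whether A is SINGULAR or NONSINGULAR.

σ = (0, 1, 2, 3): (-3) + 14 + (-9) + 9 = 11
σ = (0, 1, 3, 2): (-3) + 14 + 21 + 2 = 34
σ = (0, 2, 1, 3): (-3) + 22 + 28 + 9 = 56
σ = (0, 2, 3, 1): (-3) + 22 + 21 + 25 = 65
σ = (0, 3, 1, 2): (-3) + 29 + 28 + 2 = 56
σ = (0, 3, 2, 1): (-3) + 29 + (-9) + 25 = 42
σ = (1, 0, 2, 3): 27 + 18 + (-9) + 9 = 45
σ = (1, 0, 3, 2): 27 + 18 + 21 + 2 = 68
σ = (1, 2, 0, 3): 27 + 22 + 24 + 9 = 82
σ = (1, 2, 3, 0): 27 + 22 + 21 + (-8) = 62
σ = (1, 3, 0, 2): 27 + 29 + 24 + 2 = 82
σ = (1, 3, 2, 0): 27 + 29 + (-9) + (-8) = 39
σ = (2, 0, 1, 3): 17 + 18 + 28 + 9 = 72
σ = (2, 0, 3, 1): 17 + 18 + 21 + 25 = 81
σ = (2, 1, 0, 3): 17 + 14 + 24 + 9 = 64
σ = (2, 1, 3, 0): 17 + 14 + 21 + (-8) = 44
σ = (2, 3, 0, 1): 17 + 29 + 24 + 25 = 95
σ = (2, 3, 1, 0): 17 + 29 + 28 + (-8) = 66
σ = (3, 0, 1, 2): 10 + 18 + 28 + 2 = 58
σ = (3, 0, 2, 1): 10 + 18 + (-9) + 25 = 44
σ = (3, 1, 0, 2): 10 + 14 + 24 + 2 = 50
σ = (3, 1, 2, 0): 10 + 14 + (-9) + (-8) = 7
σ = (3, 2, 0, 1): 10 + 22 + 24 + 25 = 81
σ = (3, 2, 1, 0): 10 + 22 + 28 + (-8) = 52
Optimal value attained by: σ = (3, 1, 2, 0).
Answer: det⊕(A) = 7; verdict: NONSINGULAR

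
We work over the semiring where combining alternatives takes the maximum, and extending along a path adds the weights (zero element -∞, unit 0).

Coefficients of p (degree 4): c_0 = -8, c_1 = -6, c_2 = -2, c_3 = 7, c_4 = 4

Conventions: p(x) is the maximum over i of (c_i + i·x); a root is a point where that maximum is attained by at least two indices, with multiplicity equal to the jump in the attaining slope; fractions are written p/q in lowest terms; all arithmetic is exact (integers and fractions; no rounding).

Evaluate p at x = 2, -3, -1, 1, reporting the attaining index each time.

p(2) = max(-8+0·2=-8, -6+1·2=-4, -2+2·2=2, 7+3·2=13, 4+4·2=12) = 13 (attained by i=3)
p(-3) = max(-8+0·(-3)=-8, -6+1·(-3)=-9, -2+2·(-3)=-8, 7+3·(-3)=-2, 4+4·(-3)=-8) = -2 (attained by i=3)
p(-1) = max(-8+0·(-1)=-8, -6+1·(-1)=-7, -2+2·(-1)=-4, 7+3·(-1)=4, 4+4·(-1)=0) = 4 (attained by i=3)
p(1) = max(-8+0·1=-8, -6+1·1=-5, -2+2·1=0, 7+3·1=10, 4+4·1=8) = 10 (attained by i=3)
Answer: p(2) = 13; p(-3) = -2; p(-1) = 4; p(1) = 10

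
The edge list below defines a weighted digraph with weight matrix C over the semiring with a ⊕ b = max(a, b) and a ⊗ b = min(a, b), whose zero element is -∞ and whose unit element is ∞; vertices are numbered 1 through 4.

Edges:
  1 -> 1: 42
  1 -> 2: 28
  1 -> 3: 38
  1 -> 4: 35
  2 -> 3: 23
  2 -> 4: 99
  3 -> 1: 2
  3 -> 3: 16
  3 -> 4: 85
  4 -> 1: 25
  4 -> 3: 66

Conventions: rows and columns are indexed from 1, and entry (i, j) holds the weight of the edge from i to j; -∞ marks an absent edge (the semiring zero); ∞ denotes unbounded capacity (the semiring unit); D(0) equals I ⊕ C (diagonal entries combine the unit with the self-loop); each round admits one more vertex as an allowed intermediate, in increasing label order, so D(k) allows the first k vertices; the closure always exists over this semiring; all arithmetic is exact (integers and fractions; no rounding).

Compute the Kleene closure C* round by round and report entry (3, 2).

D(0):
  [∞, 28, 38, 35]
  [-∞, ∞, 23, 99]
  [2, -∞, ∞, 85]
  [25, -∞, 66, ∞]
D(1):
  [∞, 28, 38, 35]
  [-∞, ∞, 23, 99]
  [2, 2, ∞, 85]
  [25, 25, 66, ∞]
D(2):
  [∞, 28, 38, 35]
  [-∞, ∞, 23, 99]
  [2, 2, ∞, 85]
  [25, 25, 66, ∞]
D(3):
  [∞, 28, 38, 38]
  [2, ∞, 23, 99]
  [2, 2, ∞, 85]
  [25, 25, 66, ∞]
D(4):
  [∞, 28, 38, 38]
  [25, ∞, 66, 99]
  [25, 25, ∞, 85]
  [25, 25, 66, ∞]
Answer: C*[3][2] = 25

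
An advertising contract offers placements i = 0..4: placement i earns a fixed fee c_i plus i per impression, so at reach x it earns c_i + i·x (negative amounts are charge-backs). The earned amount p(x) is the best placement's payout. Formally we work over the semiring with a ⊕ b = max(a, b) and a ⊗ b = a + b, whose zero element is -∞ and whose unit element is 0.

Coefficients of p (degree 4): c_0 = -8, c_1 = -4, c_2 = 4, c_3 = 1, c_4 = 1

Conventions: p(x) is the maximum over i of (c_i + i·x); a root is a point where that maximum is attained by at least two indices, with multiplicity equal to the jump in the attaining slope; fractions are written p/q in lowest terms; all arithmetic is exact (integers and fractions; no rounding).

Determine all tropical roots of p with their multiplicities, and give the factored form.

hull edge (i=0, c=-8) to (i=2, c=4): slope 6, span 2
hull edge (i=2, c=4) to (i=4, c=1): slope -3/2, span 2
Factored form: p(x) = 1 ⊗ (x ⊕ (-6)) ⊗ (x ⊕ (-6)) ⊗ (x ⊕ 3/2) ⊗ (x ⊕ 3/2)
Answer: roots = -6 (mult 2), 3/2 (mult 2)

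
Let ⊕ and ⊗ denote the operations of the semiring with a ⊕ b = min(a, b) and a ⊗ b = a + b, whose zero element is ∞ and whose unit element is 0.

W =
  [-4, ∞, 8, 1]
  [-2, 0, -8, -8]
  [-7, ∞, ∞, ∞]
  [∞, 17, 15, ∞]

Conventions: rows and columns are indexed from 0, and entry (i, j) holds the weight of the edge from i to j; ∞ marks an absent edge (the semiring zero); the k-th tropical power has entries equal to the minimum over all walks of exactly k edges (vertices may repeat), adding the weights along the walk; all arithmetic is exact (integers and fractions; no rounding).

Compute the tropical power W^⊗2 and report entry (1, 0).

W^⊗2:
  [-8, 18, 4, -3]
  [-15, 0, -8, -8]
  [-11, ∞, 1, -6]
  [8, 17, 9, 9]
Key observation: the optimum is the walk 1->2->0, with weight (-8) + (-7) = -15.
Optimal value attained by: walk 1->2->0.
Answer: (W^⊗2)[1][0] = -15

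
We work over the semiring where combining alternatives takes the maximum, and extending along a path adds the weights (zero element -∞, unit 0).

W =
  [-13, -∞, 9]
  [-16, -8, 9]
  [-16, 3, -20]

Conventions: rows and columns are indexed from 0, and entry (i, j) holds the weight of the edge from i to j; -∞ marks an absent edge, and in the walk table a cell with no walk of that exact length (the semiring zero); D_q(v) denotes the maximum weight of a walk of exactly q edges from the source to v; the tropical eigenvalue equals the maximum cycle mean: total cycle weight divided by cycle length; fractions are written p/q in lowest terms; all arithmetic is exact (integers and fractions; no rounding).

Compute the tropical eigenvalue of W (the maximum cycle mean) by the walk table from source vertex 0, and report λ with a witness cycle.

q=0: [0, -∞, -∞]
q=1: [-13, -∞, 9]
q=2: [-7, 12, -4]
q=3: [-4, 4, 21]
Optimal cycle mean attained by: cycle 1->2->1, total 9 + 3, length 2.
Answer: λ = 6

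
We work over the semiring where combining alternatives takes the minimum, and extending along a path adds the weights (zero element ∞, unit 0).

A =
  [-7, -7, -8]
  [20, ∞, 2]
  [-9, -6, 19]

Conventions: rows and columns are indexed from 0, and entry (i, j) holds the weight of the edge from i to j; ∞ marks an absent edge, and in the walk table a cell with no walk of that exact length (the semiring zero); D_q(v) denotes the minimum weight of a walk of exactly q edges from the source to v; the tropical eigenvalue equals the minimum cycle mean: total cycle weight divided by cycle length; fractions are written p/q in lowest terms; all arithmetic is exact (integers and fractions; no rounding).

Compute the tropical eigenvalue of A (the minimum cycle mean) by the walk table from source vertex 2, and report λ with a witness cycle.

q=0: [∞, ∞, 0]
q=1: [-9, -6, 19]
q=2: [-16, -16, -17]
q=3: [-26, -23, -24]
Optimal cycle mean attained by: cycle 0->2->0, total (-8) + (-9), length 2.
Answer: λ = -17/2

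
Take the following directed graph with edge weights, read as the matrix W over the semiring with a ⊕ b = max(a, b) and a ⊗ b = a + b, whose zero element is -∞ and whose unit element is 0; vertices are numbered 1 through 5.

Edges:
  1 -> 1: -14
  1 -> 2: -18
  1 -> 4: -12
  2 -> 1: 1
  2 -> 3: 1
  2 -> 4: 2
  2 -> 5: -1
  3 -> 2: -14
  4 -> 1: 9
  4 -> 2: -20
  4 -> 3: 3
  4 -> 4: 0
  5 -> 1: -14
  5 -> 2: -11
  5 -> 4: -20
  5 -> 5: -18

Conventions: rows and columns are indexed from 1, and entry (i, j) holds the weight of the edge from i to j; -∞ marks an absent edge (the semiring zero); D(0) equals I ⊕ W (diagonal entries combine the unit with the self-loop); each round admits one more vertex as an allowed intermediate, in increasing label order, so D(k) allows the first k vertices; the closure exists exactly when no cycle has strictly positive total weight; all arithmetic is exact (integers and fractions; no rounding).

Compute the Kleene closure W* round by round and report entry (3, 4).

D(0):
  [0, -18, -∞, -12, -∞]
  [1, 0, 1, 2, -1]
  [-∞, -14, 0, -∞, -∞]
  [9, -20, 3, 0, -∞]
  [-14, -11, -∞, -20, 0]
D(1):
  [0, -18, -∞, -12, -∞]
  [1, 0, 1, 2, -1]
  [-∞, -14, 0, -∞, -∞]
  [9, -9, 3, 0, -∞]
  [-14, -11, -∞, -20, 0]
D(2):
  [0, -18, -17, -12, -19]
  [1, 0, 1, 2, -1]
  [-13, -14, 0, -12, -15]
  [9, -9, 3, 0, -10]
  [-10, -11, -10, -9, 0]
D(3):
  [0, -18, -17, -12, -19]
  [1, 0, 1, 2, -1]
  [-13, -14, 0, -12, -15]
  [9, -9, 3, 0, -10]
  [-10, -11, -10, -9, 0]
D(4):
  [0, -18, -9, -12, -19]
  [11, 0, 5, 2, -1]
  [-3, -14, 0, -12, -15]
  [9, -9, 3, 0, -10]
  [0, -11, -6, -9, 0]
D(5):
  [0, -18, -9, -12, -19]
  [11, 0, 5, 2, -1]
  [-3, -14, 0, -12, -15]
  [9, -9, 3, 0, -10]
  [0, -11, -6, -9, 0]
Answer: W*[3][4] = -12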